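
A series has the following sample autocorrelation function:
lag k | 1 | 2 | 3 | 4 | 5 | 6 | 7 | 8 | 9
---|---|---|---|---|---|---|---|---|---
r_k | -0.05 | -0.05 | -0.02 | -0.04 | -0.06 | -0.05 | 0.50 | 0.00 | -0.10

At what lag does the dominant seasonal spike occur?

7

The largest autocorrelation is r_7 = 0.50; the remaining lags stay at or below 0.00.
The dominant spike at lag 7 indicates a seasonal period of 7.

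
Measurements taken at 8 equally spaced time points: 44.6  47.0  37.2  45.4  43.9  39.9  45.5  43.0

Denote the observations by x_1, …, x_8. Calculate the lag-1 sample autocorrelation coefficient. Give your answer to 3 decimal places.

-0.535

Mean x̄ = (44.6 + 47.0 + 37.2 + 45.4 + 43.9 + 39.9 + 45.5 + 43.0)/8 = 43.3125
Deviations from mean: 1.2875, 3.6875, -6.1125, 2.0875, 0.5875, -3.4125, 2.1875, -0.3125
Σ(x_t−x̄)(x_{t+1}−x̄) = (4.7477) + (-22.5398) + (-12.7598) + (1.2264) + (-2.0048) + (-7.4648) + (-0.6836) = -39.4789
Denominator Σ(x_t−x̄)² = 73.8488
r_1 = -39.4789 / 73.8488 = -0.535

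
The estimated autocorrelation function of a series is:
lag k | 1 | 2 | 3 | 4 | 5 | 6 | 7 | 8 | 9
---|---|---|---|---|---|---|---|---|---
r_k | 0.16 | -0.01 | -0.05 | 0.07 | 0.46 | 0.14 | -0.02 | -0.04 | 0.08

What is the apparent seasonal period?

The largest autocorrelation is r_5 = 0.46; the remaining lags stay at or below 0.16.
The dominant spike at lag 5 indicates a seasonal period of 5.

5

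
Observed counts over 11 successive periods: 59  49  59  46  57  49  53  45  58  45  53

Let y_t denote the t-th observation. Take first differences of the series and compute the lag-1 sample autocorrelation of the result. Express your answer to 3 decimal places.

-0.876

First differences Δy: -10, 10, -13, 11, -8, 4, -8, 13, -13, 8
Mean of differences = -0.6000
Numerator Σ(Δy_t−Δȳ)(Δy_{t+1}−Δȳ) = -904.7600
Denominator Σ(Δy_t−Δȳ)² = 1032.4000
r_1(Δy) = -904.7600 / 1032.4000 = -0.876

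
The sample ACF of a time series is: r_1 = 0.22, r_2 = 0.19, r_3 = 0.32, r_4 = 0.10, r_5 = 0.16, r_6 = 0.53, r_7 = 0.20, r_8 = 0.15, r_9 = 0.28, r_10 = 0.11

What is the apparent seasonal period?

The largest autocorrelation is r_6 = 0.53; the remaining lags stay at or below 0.32. The elevated value at lag 1 (0.22), dropping to 0.19 at lag 2, reflects decaying short-term dependence rather than seasonality.
The dominant spike at lag 6 indicates a seasonal period of 6.

6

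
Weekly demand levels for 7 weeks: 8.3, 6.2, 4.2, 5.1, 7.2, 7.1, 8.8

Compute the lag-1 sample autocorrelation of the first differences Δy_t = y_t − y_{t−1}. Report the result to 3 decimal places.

First differences Δy: -2.1, -2.0, 0.9, 2.1, -0.1, 1.7
Mean of differences = 0.0833
Numerator Σ(Δy_t−Δȳ)(Δy_{t+1}−Δȳ) = 3.8281
Denominator Σ(Δy_t−Δȳ)² = 16.4883
r_1(Δy) = 3.8281 / 16.4883 = 0.232

0.232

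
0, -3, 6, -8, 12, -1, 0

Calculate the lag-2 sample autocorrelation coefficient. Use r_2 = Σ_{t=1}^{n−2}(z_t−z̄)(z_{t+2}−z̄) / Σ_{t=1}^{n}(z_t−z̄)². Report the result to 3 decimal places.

Mean z̄ = (0 − 3 + 6 − 8 + 12 − 1 + 0)/7 = 0.8571
Deviations from mean: -0.8571, -3.8571, 5.1429, -8.8571, 11.1429, -1.8571, -0.8571
Σ(z_t−z̄)(z_{t+2}−z̄) = (-4.4082) + (34.1633) + (57.3061) + (16.4490) + (-9.5510) = 93.9592
Denominator Σ(z_t−z̄)² = 248.8571
r_2 = 93.9592 / 248.8571 = 0.378

0.378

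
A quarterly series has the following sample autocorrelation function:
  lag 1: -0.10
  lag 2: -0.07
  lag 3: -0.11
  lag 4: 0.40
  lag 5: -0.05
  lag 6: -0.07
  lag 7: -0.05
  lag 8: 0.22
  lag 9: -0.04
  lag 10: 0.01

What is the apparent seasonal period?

4

The largest autocorrelation is r_4 = 0.40, with a weaker echo at lag 8 (0.22); the remaining lags stay at or below 0.01.
The dominant spike at lag 4 indicates a seasonal period of 4.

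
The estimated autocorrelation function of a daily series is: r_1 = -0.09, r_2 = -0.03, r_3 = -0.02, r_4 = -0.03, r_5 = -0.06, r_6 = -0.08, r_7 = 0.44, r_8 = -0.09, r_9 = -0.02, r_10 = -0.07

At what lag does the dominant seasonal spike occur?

7

The largest autocorrelation is r_7 = 0.44; the remaining lags stay at or below -0.02.
The dominant spike at lag 7 indicates a seasonal period of 7.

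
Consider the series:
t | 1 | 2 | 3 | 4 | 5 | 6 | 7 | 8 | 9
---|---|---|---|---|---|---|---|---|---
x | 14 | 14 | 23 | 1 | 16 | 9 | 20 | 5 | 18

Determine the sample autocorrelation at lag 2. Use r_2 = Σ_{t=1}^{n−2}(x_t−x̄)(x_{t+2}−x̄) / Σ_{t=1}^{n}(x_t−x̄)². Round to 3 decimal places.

Mean x̄ = (14 + 14 + 23 + 1 + 16 + 9 + 20 + 5 + 18)/9 = 13.3333
Numerator Σ_{t=1}^{7}(x_t−x̄)(x_{t+2}−x̄) = 162.4444
Denominator Σ(x_t−x̄)² = 408.0000
r_2 = 162.4444 / 408.0000 = 0.398

0.398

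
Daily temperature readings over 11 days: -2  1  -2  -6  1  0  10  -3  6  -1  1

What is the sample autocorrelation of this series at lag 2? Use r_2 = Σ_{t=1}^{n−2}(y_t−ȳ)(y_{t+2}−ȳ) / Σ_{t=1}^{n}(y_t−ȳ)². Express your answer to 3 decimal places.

0.377

Mean ȳ = (-2 + 1 − 2 − 6 + 1 + 0 + 10 − 3 + 6 − 1 + 1)/11 = 0.4545
Numerator Σ_{t=1}^{9}(y_t−ȳ)(y_{t+2}−ȳ) = 71.8595
Denominator Σ(y_t−ȳ)² = 190.7273
r_2 = 71.8595 / 190.7273 = 0.377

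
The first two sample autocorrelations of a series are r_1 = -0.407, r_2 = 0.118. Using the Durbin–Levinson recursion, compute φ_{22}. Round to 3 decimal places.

-0.057

φ_{22} = (r_2 − r_1²) / (1 − r_1²)
r_1² = (-0.407)² = 0.165649
Numerator = 0.118 − 0.1656 = -0.0476; denominator = 1 − 0.1656 = 0.8344
φ_{22} = -0.0476 / 0.8344 = -0.057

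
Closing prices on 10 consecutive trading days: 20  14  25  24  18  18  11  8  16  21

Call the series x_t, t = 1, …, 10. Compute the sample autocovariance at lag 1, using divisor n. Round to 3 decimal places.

Mean x̄ = (20 + 14 + 25 + 24 + 18 + 18 + 11 + 8 + 16 + 21)/10 = 17.5000
Σ_{t=1}^{9}(x_t−x̄)(x_{t+1}−x̄) = 84.7500
γ_1 = 84.7500 / 10 = 8.475

8.475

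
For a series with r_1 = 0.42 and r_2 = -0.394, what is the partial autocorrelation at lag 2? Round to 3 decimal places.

-0.693

φ_{22} = (r_2 − r_1²) / (1 − r_1²)
r_1² = (0.42)² = 0.1764
Numerator = -0.394 − 0.1764 = -0.5704; denominator = 1 − 0.1764 = 0.8236
φ_{22} = -0.5704 / 0.8236 = -0.693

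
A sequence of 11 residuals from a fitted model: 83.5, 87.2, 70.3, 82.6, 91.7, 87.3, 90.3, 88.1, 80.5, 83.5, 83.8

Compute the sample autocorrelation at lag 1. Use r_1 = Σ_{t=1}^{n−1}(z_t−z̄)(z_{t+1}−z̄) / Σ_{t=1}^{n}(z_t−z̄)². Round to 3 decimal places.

0.059

Mean z̄ = (83.5 + 87.2 + 70.3 + 82.6 + 91.7 + 87.3 + 90.3 + 88.1 + 80.5 + 83.5 + 83.8)/11 = 84.4364
Numerator Σ_{t=1}^{10}(z_t−z̄)(z_{t+1}−z̄) = 19.8996
Denominator Σ(z_t−z̄)² = 337.2655
r_1 = 19.8996 / 337.2655 = 0.059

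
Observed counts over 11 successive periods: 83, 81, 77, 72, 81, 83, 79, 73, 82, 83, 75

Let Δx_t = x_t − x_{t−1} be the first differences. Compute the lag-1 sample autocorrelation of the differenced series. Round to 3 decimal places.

First differences Δx: -2, -4, -5, 9, 2, -4, -6, 9, 1, -8
Mean of differences = -0.8000
Numerator Σ(Δx_t−Δx̄)(Δx_{t+1}−Δx̄) = -35.0400
Denominator Σ(Δx_t−Δx̄)² = 321.6000
r_1(Δx) = -35.0400 / 321.6000 = -0.109

-0.109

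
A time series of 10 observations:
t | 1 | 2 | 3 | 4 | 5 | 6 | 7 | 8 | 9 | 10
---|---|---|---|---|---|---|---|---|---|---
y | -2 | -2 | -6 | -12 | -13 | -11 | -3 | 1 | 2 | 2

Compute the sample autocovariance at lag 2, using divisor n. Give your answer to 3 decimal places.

Mean ȳ = (-2 − 2 − 6 − 12 − 13 − 11 − 3 + 1 + 2 + 2)/10 = -4.4000
Σ_{t=1}^{8}(y_t−ȳ)(y_{t+2}−ȳ) = 37.6800
γ_2 = 37.6800 / 10 = 3.768

3.768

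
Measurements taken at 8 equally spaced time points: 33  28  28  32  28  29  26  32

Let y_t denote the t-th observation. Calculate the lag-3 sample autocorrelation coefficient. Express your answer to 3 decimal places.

-0.017

Mean ȳ = (33 + 28 + 28 + 32 + 28 + 29 + 26 + 32)/8 = 29.5000
Deviations from mean: 3.5000, -1.5000, -1.5000, 2.5000, -1.5000, -0.5000, -3.5000, 2.5000
Σ(y_t−ȳ)(y_{t+3}−ȳ) = (8.7500) + (2.2500) + (0.7500) + (-8.7500) + (-3.7500) = -0.7500
Denominator Σ(y_t−ȳ)² = 44.0000
r_3 = -0.7500 / 44.0000 = -0.017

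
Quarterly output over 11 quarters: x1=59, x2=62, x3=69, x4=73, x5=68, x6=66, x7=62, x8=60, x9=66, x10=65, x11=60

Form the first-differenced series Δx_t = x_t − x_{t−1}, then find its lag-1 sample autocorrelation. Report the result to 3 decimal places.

0.225

First differences Δx: 3, 7, 4, -5, -2, -4, -2, 6, -1, -5
Mean of differences = 0.1000
Numerator Σ(Δx_t−Δx̄)(Δx_{t+1}−Δx̄) = 41.6900
Denominator Σ(Δx_t−Δx̄)² = 184.9000
r_1(Δx) = 41.6900 / 184.9000 = 0.225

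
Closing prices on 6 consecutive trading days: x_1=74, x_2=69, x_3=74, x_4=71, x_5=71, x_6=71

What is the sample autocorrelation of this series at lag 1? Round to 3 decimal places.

-0.678

Mean x̄ = (74 + 69 + 74 + 71 + 71 + 71)/6 = 71.6667
Deviations from mean: 2.3333, -2.6667, 2.3333, -0.6667, -0.6667, -0.6667
Numerator Σ_{t=1}^{5}(x_t−x̄)(x_{t+1}−x̄) = -13.1111
Denominator Σ(x_t−x̄)² = 19.3333
r_1 = -13.1111 / 19.3333 = -0.678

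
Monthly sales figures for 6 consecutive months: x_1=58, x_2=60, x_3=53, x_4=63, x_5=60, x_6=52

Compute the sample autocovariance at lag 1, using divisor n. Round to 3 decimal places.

-5.963

Mean x̄ = (58 + 60 + 53 + 63 + 60 + 52)/6 = 57.6667
Deviations: 0.3333, 2.3333, -4.6667, 5.3333, 2.3333, -5.6667
Σ_{t=1}^{5}(x_t−x̄)(x_{t+1}−x̄) = -35.7778
γ_1 = -35.7778 / 6 = -5.963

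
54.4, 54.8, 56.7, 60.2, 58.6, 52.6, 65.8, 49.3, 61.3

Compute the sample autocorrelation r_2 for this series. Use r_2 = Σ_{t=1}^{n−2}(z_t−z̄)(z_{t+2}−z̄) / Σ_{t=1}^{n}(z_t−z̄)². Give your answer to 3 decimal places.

0.323

Mean z̄ = (54.4 + 54.8 + 56.7 + 60.2 + 58.6 + 52.6 + 65.8 + 49.3 + 61.3)/9 = 57.0778
Numerator Σ_{t=1}^{7}(z_t−z̄)(z_{t+2}−z̄) = 64.2757
Denominator Σ(z_t−z̄)² = 199.0156
r_2 = 64.2757 / 199.0156 = 0.323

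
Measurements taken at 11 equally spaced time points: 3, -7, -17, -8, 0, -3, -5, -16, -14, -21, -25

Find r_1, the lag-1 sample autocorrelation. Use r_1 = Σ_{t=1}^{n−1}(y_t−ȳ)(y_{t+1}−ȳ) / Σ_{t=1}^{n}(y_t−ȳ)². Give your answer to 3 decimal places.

0.413

Mean ȳ = (3 − 7 − 17 − 8 + 0 − 3 − 5 − 16 − 14 − 21 − 25)/11 = -10.2727
Numerator Σ_{t=1}^{10}(y_t−ȳ)(y_{t+1}−ȳ) = 331.6529
Denominator Σ(y_t−ȳ)² = 802.1818
r_1 = 331.6529 / 802.1818 = 0.413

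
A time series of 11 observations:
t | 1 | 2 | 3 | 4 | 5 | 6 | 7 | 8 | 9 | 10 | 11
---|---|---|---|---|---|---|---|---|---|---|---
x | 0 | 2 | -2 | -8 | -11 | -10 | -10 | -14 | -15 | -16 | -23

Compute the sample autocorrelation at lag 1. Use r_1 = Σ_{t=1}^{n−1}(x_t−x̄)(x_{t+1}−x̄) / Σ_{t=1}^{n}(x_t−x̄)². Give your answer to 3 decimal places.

Mean x̄ = (0 + 2 − 2 − 8 − 11 − 10 − 10 − 14 − 15 − 16 − 23)/11 = -9.7273
Numerator Σ_{t=1}^{10}(x_t−x̄)(x_{t+1}−x̄) = 356.2893
Denominator Σ(x_t−x̄)² = 558.1818
r_1 = 356.2893 / 558.1818 = 0.638

0.638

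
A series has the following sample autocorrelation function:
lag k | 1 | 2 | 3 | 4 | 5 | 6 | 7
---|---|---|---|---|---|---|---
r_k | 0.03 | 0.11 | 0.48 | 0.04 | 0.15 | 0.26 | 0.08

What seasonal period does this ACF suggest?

3

The largest autocorrelation is r_3 = 0.48, with a weaker echo at lag 6 (0.26); the remaining lags stay at or below 0.15.
The dominant spike at lag 3 indicates a seasonal period of 3.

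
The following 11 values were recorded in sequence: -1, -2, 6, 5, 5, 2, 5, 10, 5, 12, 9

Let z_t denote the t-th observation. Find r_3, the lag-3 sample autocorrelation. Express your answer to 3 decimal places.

Mean z̄ = (-1 − 2 + 6 + 5 + 5 + 2 + 5 + 10 + 5 + 12 + 9)/11 = 5.0909
Numerator Σ_{t=1}^{8}(z_t−z̄)(z_{t+3}−z̄) = 16.7934
Denominator Σ(z_t−z̄)² = 184.9091
r_3 = 16.7934 / 184.9091 = 0.091

0.091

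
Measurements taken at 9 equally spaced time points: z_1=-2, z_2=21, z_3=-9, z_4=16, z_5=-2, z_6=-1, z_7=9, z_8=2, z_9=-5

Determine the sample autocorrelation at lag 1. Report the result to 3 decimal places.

Mean z̄ = (-2 + 21 − 9 + 16 − 2 − 1 + 9 + 2 − 5)/9 = 3.2222
Numerator Σ_{t=1}^{8}(z_t−z̄)(z_{t+1}−z̄) = -532.3827
Denominator Σ(z_t−z̄)² = 803.5556
r_1 = -532.3827 / 803.5556 = -0.663

-0.663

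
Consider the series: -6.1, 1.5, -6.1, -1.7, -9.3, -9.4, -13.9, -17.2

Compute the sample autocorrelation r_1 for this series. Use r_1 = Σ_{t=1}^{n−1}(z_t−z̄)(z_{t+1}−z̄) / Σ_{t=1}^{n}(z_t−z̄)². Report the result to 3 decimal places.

Mean z̄ = (-6.1 + 1.5 − 6.1 − 1.7 − 9.3 − 9.4 − 13.9 − 17.2)/8 = -7.7750
Numerator Σ_{t=1}^{7}(z_t−z̄)(z_{t+1}−z̄) = 102.1419
Denominator Σ(z_t−z̄)² = 259.8550
r_1 = 102.1419 / 259.8550 = 0.393

0.393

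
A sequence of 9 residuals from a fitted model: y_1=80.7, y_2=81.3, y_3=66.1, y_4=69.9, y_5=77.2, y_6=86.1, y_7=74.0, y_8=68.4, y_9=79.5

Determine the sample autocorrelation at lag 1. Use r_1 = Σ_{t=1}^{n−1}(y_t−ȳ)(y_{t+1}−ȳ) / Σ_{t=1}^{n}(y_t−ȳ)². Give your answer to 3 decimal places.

Mean ȳ = (80.7 + 81.3 + 66.1 + 69.9 + 77.2 + 86.1 + 74.0 + 68.4 + 79.5)/9 = 75.9111
Numerator Σ_{t=1}^{8}(y_t−ȳ)(y_{t+1}−ȳ) = 5.2221
Denominator Σ(y_t−ȳ)² = 362.7889
r_1 = 5.2221 / 362.7889 = 0.014

0.014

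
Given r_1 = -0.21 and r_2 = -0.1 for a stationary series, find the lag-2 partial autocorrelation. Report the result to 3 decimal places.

-0.151

φ_{22} = (r_2 − r_1²) / (1 − r_1²)
r_1² = (-0.21)² = 0.0441
Numerator = -0.1 − 0.0441 = -0.1441; denominator = 1 − 0.0441 = 0.9559
φ_{22} = -0.1441 / 0.9559 = -0.151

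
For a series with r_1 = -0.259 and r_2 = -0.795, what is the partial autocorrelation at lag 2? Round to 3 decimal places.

-0.924

φ_{22} = (r_2 − r_1²) / (1 − r_1²)
r_1² = (-0.259)² = 0.067081
Numerator = -0.795 − 0.0671 = -0.8621; denominator = 1 − 0.0671 = 0.9329
φ_{22} = -0.8621 / 0.9329 = -0.924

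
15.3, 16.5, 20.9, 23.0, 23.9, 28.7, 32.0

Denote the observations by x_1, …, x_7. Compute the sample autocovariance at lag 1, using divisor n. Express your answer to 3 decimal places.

Mean x̄ = (15.3 + 16.5 + 20.9 + 23.0 + 23.9 + 28.7 + 32.0)/7 = 22.9000
Σ_{t=1}^{6}(x_t−x̄)(x_{t+1}−x̄) = 119.9200
γ_1 = 119.9200 / 7 = 17.131

17.131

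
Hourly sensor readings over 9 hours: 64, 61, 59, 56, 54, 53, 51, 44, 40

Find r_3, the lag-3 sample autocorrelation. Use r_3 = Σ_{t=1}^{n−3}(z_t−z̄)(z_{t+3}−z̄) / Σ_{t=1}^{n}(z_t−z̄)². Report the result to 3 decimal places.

Mean z̄ = (64 + 61 + 59 + 56 + 54 + 53 + 51 + 44 + 40)/9 = 53.5556
Σ(z_t−z̄)(z_{t+3}−z̄) = (25.5309) + (3.3086) + (-3.0247) + (-6.2469) + (-4.2469) + (7.5309) = 22.8519
Denominator Σ(z_t−z̄)² = 482.2222
r_3 = 22.8519 / 482.2222 = 0.047

0.047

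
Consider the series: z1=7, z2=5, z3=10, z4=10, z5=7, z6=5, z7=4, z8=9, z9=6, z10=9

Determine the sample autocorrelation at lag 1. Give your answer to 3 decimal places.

Mean z̄ = (7 + 5 + 10 + 10 + 7 + 5 + 4 + 9 + 6 + 9)/10 = 7.2000
Numerator Σ_{t=1}^{9}(z_t−z̄)(z_{t+1}−z̄) = -1.0400
Denominator Σ(z_t−z̄)² = 43.6000
r_1 = -1.0400 / 43.6000 = -0.024

-0.024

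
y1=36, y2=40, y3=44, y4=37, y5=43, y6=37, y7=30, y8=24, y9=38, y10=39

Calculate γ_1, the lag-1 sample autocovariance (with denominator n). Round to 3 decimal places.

9.736

Mean ȳ = (36 + 40 + 44 + 37 + 43 + 37 + 30 + 24 + 38 + 39)/10 = 36.8000
Σ_{t=1}^{9}(y_t−ȳ)(y_{t+1}−ȳ) = 97.3600
γ_1 = 97.3600 / 10 = 9.736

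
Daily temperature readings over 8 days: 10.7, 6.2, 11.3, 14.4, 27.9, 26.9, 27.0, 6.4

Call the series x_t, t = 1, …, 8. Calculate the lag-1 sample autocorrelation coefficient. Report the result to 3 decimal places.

Mean x̄ = (10.7 + 6.2 + 11.3 + 14.4 + 27.9 + 26.9 + 27.0 + 6.4)/8 = 16.3500
Deviations from mean: -5.6500, -10.1500, -5.0500, -1.9500, 11.5500, 10.5500, 10.6500, -9.9500
Σ(x_t−x̄)(x_{t+1}−x̄) = (57.3475) + (51.2575) + (9.8475) + (-22.5225) + (121.8525) + (112.3575) + (-105.9675) = 224.1725
Denominator Σ(x_t−x̄)² = 621.3800
r_1 = 224.1725 / 621.3800 = 0.361

0.361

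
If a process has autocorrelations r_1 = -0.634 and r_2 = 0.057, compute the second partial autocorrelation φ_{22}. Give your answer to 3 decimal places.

φ_{22} = (r_2 − r_1²) / (1 − r_1²)
r_1² = (-0.634)² = 0.401956
Numerator = 0.057 − 0.4020 = -0.3450; denominator = 1 − 0.4020 = 0.5980
φ_{22} = -0.3450 / 0.5980 = -0.577

-0.577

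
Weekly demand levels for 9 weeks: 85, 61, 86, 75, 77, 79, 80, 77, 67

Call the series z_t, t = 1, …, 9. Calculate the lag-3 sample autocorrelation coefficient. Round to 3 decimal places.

Mean z̄ = (85 + 61 + 86 + 75 + 77 + 79 + 80 + 77 + 67)/9 = 76.3333
Σ(z_t−z̄)(z_{t+3}−z̄) = (-11.5556) + (-10.2222) + (25.7778) + (-4.8889) + (0.4444) + (-24.8889) = -25.3333
Denominator Σ(z_t−z̄)² = 514.0000
r_3 = -25.3333 / 514.0000 = -0.049

-0.049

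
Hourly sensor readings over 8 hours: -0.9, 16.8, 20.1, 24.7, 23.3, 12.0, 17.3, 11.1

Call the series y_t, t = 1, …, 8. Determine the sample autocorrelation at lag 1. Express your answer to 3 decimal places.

0.119

Mean ȳ = (-0.9 + 16.8 + 20.1 + 24.7 + 23.3 + 12.0 + 17.3 + 11.1)/8 = 15.5500
Deviations from mean: -16.4500, 1.2500, 4.5500, 9.1500, 7.7500, -3.5500, 1.7500, -4.4500
Σ(y_t−ȳ)(y_{t+1}−ȳ) = (-20.5625) + (5.6875) + (41.6325) + (70.9125) + (-27.5125) + (-6.2125) + (-7.7875) = 56.1575
Denominator Σ(y_t−ȳ)² = 472.1200
r_1 = 56.1575 / 472.1200 = 0.119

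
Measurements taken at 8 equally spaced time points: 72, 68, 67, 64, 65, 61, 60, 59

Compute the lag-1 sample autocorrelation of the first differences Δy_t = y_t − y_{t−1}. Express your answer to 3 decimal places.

-0.638

First differences Δy: -4, -1, -3, 1, -4, -1, -1
Mean of differences = -1.8571
Numerator Σ(Δy_t−Δȳ)(Δy_{t+1}−Δȳ) = -13.3061
Denominator Σ(Δy_t−Δȳ)² = 20.8571
r_1(Δy) = -13.3061 / 20.8571 = -0.638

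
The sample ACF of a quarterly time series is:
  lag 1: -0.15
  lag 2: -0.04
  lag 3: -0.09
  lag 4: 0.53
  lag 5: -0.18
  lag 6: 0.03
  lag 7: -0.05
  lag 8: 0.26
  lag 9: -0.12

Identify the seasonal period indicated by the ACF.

The largest autocorrelation is r_4 = 0.53, with a weaker echo at lag 8 (0.26); the remaining lags stay at or below 0.03.
The dominant spike at lag 4 indicates a seasonal period of 4.

4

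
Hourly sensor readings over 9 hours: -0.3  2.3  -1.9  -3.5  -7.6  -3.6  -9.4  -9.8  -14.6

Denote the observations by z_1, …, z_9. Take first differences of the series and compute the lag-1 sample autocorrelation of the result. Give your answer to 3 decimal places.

-0.635

First differences Δz: 2.6, -4.2, -1.6, -4.1, 4.0, -5.8, -0.4, -4.8
Mean of differences = -1.7875
Numerator Σ(Δz_t−Δz̄)(Δz_{t+1}−Δz̄) = -57.8239
Denominator Σ(Δz_t−Δz̄)² = 91.0488
r_1(Δz) = -57.8239 / 91.0488 = -0.635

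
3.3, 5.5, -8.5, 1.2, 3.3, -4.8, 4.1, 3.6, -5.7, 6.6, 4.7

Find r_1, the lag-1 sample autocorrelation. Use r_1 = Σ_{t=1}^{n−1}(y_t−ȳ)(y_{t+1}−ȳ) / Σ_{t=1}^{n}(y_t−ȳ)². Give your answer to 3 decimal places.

Mean ȳ = (3.3 + 5.5 − 8.5 + 1.2 + 3.3 − 4.8 + 4.1 + 3.6 − 5.7 + 6.6 + 4.7)/11 = 1.2091
Numerator Σ_{t=1}^{10}(y_t−ȳ)(y_{t+1}−ȳ) = -90.5901
Denominator Σ(y_t−ȳ)² = 260.5891
r_1 = -90.5901 / 260.5891 = -0.348

-0.348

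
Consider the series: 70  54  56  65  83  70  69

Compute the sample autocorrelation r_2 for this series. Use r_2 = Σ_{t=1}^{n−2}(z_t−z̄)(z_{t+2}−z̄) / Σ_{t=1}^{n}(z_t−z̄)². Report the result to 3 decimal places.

-0.274

Mean z̄ = (70 + 54 + 56 + 65 + 83 + 70 + 69)/7 = 66.7143
Σ(z_t−z̄)(z_{t+2}−z̄) = (-35.2041) + (21.7959) + (-174.4898) + (-5.6327) + (37.2245) = -156.3061
Denominator Σ(z_t−z̄)² = 571.4286
r_2 = -156.3061 / 571.4286 = -0.274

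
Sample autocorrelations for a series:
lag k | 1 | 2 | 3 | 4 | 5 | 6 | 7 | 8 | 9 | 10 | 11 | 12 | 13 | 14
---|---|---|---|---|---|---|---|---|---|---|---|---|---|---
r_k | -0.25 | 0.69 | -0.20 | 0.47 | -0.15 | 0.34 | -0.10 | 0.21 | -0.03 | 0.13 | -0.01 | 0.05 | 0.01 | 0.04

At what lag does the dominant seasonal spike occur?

The largest autocorrelation is r_2 = 0.69, with weaker echoes at lags 4 (0.47), 6 (0.34) and 8 (0.21); the remaining lags stay at or below 0.13.
The dominant spike at lag 2 indicates a seasonal period of 2.

2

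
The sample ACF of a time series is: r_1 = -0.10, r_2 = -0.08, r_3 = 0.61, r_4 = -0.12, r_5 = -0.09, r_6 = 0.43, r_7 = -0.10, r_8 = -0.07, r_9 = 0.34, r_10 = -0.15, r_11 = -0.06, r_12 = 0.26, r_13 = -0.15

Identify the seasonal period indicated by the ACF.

3

The largest autocorrelation is r_3 = 0.61, with weaker echoes at lags 6 (0.43), 9 (0.34) and 12 (0.26); the remaining lags stay at or below -0.06.
The dominant spike at lag 3 indicates a seasonal period of 3.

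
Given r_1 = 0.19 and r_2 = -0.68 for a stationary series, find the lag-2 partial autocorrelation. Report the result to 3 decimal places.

-0.743

φ_{22} = (r_2 − r_1²) / (1 − r_1²)
r_1² = (0.19)² = 0.0361
Numerator = -0.68 − 0.0361 = -0.7161; denominator = 1 − 0.0361 = 0.9639
φ_{22} = -0.7161 / 0.9639 = -0.743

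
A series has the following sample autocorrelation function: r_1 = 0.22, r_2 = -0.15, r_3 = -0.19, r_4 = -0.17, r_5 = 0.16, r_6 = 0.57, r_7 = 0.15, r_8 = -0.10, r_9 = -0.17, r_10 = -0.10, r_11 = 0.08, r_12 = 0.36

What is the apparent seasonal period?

6

The largest autocorrelation is r_6 = 0.57, with a weaker echo at lag 12 (0.36); the remaining lags stay at or below 0.22.
The dominant spike at lag 6 indicates a seasonal period of 6.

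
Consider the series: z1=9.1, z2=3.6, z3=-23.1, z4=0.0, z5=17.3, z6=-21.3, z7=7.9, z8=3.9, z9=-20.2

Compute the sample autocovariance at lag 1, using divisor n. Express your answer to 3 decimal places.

-74.576

Mean z̄ = (9.1 + 3.6 − 23.1 + 0.0 + 17.3 − 21.3 + 7.9 + 3.9 − 20.2)/9 = -2.5333
Σ_{t=1}^{8}(z_t−z̄)(z_{t+1}−z̄) = -671.1878
γ_1 = -671.1878 / 9 = -74.576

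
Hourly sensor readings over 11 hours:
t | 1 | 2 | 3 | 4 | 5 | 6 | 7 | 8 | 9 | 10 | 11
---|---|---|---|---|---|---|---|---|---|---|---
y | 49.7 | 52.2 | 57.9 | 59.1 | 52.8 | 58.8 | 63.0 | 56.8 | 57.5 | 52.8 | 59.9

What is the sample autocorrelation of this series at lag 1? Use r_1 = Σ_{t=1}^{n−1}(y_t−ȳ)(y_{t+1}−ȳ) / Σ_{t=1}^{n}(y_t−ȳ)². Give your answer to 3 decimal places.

0.061

Mean ȳ = (49.7 + 52.2 + 57.9 + 59.1 + 52.8 + 58.8 + 63.0 + 56.8 + 57.5 + 52.8 + 59.9)/11 = 56.4091
Numerator Σ_{t=1}^{10}(y_t−ȳ)(y_{t+1}−ȳ) = 9.8599
Denominator Σ(y_t−ȳ)² = 160.9291
r_1 = 9.8599 / 160.9291 = 0.061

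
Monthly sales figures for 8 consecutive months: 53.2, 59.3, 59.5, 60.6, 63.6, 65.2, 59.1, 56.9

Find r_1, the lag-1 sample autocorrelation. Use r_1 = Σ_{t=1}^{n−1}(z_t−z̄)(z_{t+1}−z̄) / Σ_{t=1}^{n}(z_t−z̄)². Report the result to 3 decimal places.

Mean z̄ = (53.2 + 59.3 + 59.5 + 60.6 + 63.6 + 65.2 + 59.1 + 56.9)/8 = 59.6750
Σ(z_t−z̄)(z_{t+1}−z̄) = (2.4281) + (0.0656) + (-0.1619) + (3.6306) + (21.6856) + (-3.1769) + (1.5956) = 26.0669
Denominator Σ(z_t−z̄)² = 96.9150
r_1 = 26.0669 / 96.9150 = 0.269

0.269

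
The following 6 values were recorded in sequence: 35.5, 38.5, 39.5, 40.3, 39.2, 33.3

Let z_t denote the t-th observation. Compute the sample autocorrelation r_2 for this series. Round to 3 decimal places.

Mean z̄ = (35.5 + 38.5 + 39.5 + 40.3 + 39.2 + 33.3)/6 = 37.7167
Deviations from mean: -2.2167, 0.7833, 1.7833, 2.5833, 1.4833, -4.4167
Numerator Σ_{t=1}^{4}(z_t−z̄)(z_{t+2}−z̄) = -10.6939
Denominator Σ(z_t−z̄)² = 37.0883
r_2 = -10.6939 / 37.0883 = -0.288

-0.288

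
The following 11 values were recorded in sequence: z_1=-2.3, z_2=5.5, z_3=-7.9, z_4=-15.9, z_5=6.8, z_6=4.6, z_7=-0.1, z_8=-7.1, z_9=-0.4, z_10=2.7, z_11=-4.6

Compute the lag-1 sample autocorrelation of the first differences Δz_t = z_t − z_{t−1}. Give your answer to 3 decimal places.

First differences Δz: 7.8, -13.4, -8.0, 22.7, -2.2, -4.7, -7.0, 6.7, 3.1, -7.3
Mean of differences = -0.2300
Numerator Σ(Δz_t−Δz̄)(Δz_{t+1}−Δz̄) = -235.0769
Denominator Σ(Δz_t−Δz̄)² = 1002.8810
r_1(Δz) = -235.0769 / 1002.8810 = -0.234

-0.234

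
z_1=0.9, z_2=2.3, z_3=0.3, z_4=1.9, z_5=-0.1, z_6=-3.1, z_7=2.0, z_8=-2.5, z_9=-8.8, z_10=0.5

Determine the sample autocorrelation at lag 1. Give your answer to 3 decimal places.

0.040

Mean z̄ = (0.9 + 2.3 + 0.3 + 1.9 − 0.1 − 3.1 + 2.0 − 2.5 − 8.8 + 0.5)/10 = -0.6600
Numerator Σ_{t=1}^{9}(z_t−z̄)(z_{t+1}−z̄) = 4.1344
Denominator Σ(z_t−z̄)² = 103.0040
r_1 = 4.1344 / 103.0040 = 0.040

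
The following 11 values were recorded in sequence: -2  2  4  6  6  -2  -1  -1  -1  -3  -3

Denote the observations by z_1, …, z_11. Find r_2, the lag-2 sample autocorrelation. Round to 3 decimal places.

0.114

Mean z̄ = (-2 + 2 + 4 + 6 + 6 − 2 − 1 − 1 − 1 − 3 − 3)/11 = 0.4545
Numerator Σ_{t=1}^{9}(z_t−z̄)(z_{t+2}−z̄) = 13.5868
Denominator Σ(z_t−z̄)² = 118.7273
r_2 = 13.5868 / 118.7273 = 0.114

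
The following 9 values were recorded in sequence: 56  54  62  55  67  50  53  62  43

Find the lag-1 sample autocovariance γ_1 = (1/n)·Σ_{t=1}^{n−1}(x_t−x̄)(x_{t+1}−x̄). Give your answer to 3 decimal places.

Mean x̄ = (56 + 54 + 62 + 55 + 67 + 50 + 53 + 62 + 43)/9 = 55.7778
Σ_{t=1}^{8}(x_t−x̄)(x_{t+1}−x̄) = -170.6049
γ_1 = -170.6049 / 9 = -18.956

-18.956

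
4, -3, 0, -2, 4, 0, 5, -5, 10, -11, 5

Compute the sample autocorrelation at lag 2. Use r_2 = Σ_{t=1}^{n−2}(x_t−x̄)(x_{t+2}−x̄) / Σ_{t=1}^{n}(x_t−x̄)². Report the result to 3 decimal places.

0.513

Mean x̄ = (4 − 3 + 0 − 2 + 4 + 0 + 5 − 5 + 10 − 11 + 5)/11 = 0.6364
Numerator Σ_{t=1}^{9}(x_t−x̄)(x_{t+2}−x̄) = 172.5537
Denominator Σ(x_t−x̄)² = 336.5455
r_2 = 172.5537 / 336.5455 = 0.513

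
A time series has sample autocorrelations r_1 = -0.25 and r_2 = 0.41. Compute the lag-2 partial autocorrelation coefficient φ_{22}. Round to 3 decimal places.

φ_{22} = (r_2 − r_1²) / (1 − r_1²)
r_1² = (-0.25)² = 0.0625
Numerator = 0.41 − 0.0625 = 0.3475; denominator = 1 − 0.0625 = 0.9375
φ_{22} = 0.3475 / 0.9375 = 0.371

0.371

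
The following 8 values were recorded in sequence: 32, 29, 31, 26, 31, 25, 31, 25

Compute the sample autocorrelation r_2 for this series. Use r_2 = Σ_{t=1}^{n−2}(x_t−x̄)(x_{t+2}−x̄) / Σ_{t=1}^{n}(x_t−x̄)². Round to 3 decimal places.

0.669

Mean x̄ = (32 + 29 + 31 + 26 + 31 + 25 + 31 + 25)/8 = 28.7500
Deviations from mean: 3.2500, 0.2500, 2.2500, -2.7500, 2.2500, -3.7500, 2.2500, -3.7500
Numerator Σ_{t=1}^{6}(x_t−x̄)(x_{t+2}−x̄) = 41.1250
Denominator Σ(x_t−x̄)² = 61.5000
r_2 = 41.1250 / 61.5000 = 0.669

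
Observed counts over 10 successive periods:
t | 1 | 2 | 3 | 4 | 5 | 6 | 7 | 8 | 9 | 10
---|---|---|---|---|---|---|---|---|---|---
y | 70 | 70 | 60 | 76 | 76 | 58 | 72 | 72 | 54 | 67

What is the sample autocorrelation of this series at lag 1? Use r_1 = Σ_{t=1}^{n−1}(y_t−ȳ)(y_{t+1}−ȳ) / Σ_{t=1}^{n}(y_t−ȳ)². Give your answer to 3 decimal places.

-0.306

Mean ȳ = (70 + 70 + 60 + 76 + 76 + 58 + 72 + 72 + 54 + 67)/10 = 67.5000
Numerator Σ_{t=1}^{9}(y_t−ȳ)(y_{t+1}−ȳ) = -161.2500
Denominator Σ(y_t−ȳ)² = 526.5000
r_1 = -161.2500 / 526.5000 = -0.306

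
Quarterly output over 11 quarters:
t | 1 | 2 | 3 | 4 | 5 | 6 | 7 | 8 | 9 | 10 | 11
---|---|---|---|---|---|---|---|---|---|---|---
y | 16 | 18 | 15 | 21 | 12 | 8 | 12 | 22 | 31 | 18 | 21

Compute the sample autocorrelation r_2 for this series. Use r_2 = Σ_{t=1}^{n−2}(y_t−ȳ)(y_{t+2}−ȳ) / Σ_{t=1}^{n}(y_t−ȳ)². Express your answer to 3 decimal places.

Mean ȳ = (16 + 18 + 15 + 21 + 12 + 8 + 12 + 22 + 31 + 18 + 21)/11 = 17.6364
Numerator Σ_{t=1}^{9}(y_t−ȳ)(y_{t+2}−ȳ) = -51.0826
Denominator Σ(y_t−ȳ)² = 386.5455
r_2 = -51.0826 / 386.5455 = -0.132

-0.132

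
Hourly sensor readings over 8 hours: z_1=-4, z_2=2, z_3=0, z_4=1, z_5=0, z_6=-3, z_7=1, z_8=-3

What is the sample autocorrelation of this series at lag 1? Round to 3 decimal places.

Mean z̄ = (-4 + 2 + 0 + 1 + 0 − 3 + 1 − 3)/8 = -0.7500
Deviations from mean: -3.2500, 2.7500, 0.7500, 1.7500, 0.7500, -2.2500, 1.7500, -2.2500
Numerator Σ_{t=1}^{7}(z_t−z̄)(z_{t+1}−z̄) = -13.8125
Denominator Σ(z_t−z̄)² = 35.5000
r_1 = -13.8125 / 35.5000 = -0.389

-0.389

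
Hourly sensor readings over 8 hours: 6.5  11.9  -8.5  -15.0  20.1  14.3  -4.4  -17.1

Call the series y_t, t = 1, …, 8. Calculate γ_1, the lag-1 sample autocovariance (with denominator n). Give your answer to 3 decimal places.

10.382

Mean ȳ = (6.5 + 11.9 − 8.5 − 15.0 + 20.1 + 14.3 − 4.4 − 17.1)/8 = 0.9750
Σ_{t=1}^{7}(y_t−ȳ)(y_{t+1}−ȳ) = 83.0594
γ_1 = 83.0594 / 8 = 10.382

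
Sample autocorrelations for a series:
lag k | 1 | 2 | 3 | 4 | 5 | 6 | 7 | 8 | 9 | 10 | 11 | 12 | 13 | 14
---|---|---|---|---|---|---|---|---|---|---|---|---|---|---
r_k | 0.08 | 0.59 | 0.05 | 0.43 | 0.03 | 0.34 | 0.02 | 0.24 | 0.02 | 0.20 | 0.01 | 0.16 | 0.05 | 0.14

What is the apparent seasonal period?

2

The largest autocorrelation is r_2 = 0.59, with weaker echoes at lags 4 (0.43), 6 (0.34), 8 (0.24), 10 (0.20) and 12 (0.16); the remaining lags stay at or below 0.14.
The dominant spike at lag 2 indicates a seasonal period of 2.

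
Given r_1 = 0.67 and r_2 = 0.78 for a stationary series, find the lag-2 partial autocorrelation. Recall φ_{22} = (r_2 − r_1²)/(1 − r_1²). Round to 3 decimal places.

φ_{22} = (r_2 − r_1²) / (1 − r_1²)
r_1² = (0.67)² = 0.4489
Numerator = 0.78 − 0.4489 = 0.3311; denominator = 1 − 0.4489 = 0.5511
φ_{22} = 0.3311 / 0.5511 = 0.601

0.601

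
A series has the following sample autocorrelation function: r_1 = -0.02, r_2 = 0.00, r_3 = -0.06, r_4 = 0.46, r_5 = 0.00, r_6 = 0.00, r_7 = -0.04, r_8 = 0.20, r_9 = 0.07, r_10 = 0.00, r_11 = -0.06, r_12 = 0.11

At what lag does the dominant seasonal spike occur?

4

The largest autocorrelation is r_4 = 0.46, with a weaker echo at lag 8 (0.20); the remaining lags stay at or below 0.11.
The dominant spike at lag 4 indicates a seasonal period of 4.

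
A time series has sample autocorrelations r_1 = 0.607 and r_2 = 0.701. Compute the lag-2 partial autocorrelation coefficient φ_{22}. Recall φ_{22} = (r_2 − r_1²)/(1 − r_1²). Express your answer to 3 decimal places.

φ_{22} = (r_2 − r_1²) / (1 − r_1²)
r_1² = (0.607)² = 0.368449
Numerator = 0.701 − 0.3684 = 0.3326; denominator = 1 − 0.3684 = 0.6316
φ_{22} = 0.3326 / 0.6316 = 0.527

0.527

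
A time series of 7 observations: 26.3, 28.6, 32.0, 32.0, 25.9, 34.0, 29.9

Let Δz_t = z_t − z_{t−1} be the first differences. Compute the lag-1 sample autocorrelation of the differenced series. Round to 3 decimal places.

-0.584

First differences Δz: 2.3, 3.4, 0.0, -6.1, 8.1, -4.1
Mean of differences = 0.6000
Numerator Σ(Δz_t−Δz̄)(Δz_{t+1}−Δz̄) = -78.4000
Denominator Σ(Δz_t−Δz̄)² = 134.3200
r_1(Δz) = -78.4000 / 134.3200 = -0.584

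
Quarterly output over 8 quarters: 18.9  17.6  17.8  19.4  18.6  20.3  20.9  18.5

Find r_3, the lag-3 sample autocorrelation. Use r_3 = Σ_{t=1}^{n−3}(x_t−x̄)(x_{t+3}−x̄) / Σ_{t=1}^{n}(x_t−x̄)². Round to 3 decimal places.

-0.009

Mean x̄ = (18.9 + 17.6 + 17.8 + 19.4 + 18.6 + 20.3 + 20.9 + 18.5)/8 = 19.0000
Numerator Σ_{t=1}^{5}(x_t−x̄)(x_{t+3}−x̄) = -0.0800
Denominator Σ(x_t−x̄)² = 9.2800
r_3 = -0.0800 / 9.2800 = -0.009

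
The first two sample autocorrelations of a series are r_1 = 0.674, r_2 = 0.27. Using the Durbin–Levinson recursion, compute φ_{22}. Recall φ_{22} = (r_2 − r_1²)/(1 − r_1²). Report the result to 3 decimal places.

φ_{22} = (r_2 − r_1²) / (1 − r_1²)
r_1² = (0.674)² = 0.454276
Numerator = 0.27 − 0.4543 = -0.1843; denominator = 1 − 0.4543 = 0.5457
φ_{22} = -0.1843 / 0.5457 = -0.338

-0.338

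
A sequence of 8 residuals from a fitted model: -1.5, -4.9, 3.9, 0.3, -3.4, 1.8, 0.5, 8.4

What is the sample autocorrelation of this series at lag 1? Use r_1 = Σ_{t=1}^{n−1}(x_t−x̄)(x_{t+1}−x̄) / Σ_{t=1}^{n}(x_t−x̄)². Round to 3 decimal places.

Mean x̄ = (-1.5 − 4.9 + 3.9 + 0.3 − 3.4 + 1.8 + 0.5 + 8.4)/8 = 0.6375
Deviations from mean: -2.1375, -5.5375, 3.2625, -0.3375, -4.0375, 1.1625, -0.1375, 7.7625
Σ(x_t−x̄)(x_{t+1}−x̄) = (11.8364) + (-18.0661) + (-1.1011) + (1.3627) + (-4.6936) + (-0.1598) + (-1.0673) = -11.8889
Denominator Σ(x_t−x̄)² = 123.9188
r_1 = -11.8889 / 123.9188 = -0.096

-0.096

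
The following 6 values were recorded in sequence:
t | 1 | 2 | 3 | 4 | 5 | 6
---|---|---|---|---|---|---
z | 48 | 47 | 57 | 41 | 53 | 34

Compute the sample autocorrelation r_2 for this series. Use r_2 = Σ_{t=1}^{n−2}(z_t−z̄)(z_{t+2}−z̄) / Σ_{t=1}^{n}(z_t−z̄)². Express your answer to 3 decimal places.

Mean z̄ = (48 + 47 + 57 + 41 + 53 + 34)/6 = 46.6667
Numerator Σ_{t=1}^{4}(z_t−z̄)(z_{t+2}−z̄) = 149.1111
Denominator Σ(z_t−z̄)² = 341.3333
r_2 = 149.1111 / 341.3333 = 0.437

0.437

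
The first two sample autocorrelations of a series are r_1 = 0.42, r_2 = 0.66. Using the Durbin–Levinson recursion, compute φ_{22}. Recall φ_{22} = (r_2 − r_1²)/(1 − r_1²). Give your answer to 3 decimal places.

0.587

φ_{22} = (r_2 − r_1²) / (1 − r_1²)
r_1² = (0.42)² = 0.1764
Numerator = 0.66 − 0.1764 = 0.4836; denominator = 1 − 0.1764 = 0.8236
φ_{22} = 0.4836 / 0.8236 = 0.587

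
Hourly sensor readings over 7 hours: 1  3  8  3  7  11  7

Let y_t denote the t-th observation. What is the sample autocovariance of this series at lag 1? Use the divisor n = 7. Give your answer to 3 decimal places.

1.499

Mean ȳ = (1 + 3 + 8 + 3 + 7 + 11 + 7)/7 = 5.7143
Σ_{t=1}^{6}(y_t−ȳ)(y_{t+1}−ȳ) = 10.4898
γ_1 = 10.4898 / 7 = 1.499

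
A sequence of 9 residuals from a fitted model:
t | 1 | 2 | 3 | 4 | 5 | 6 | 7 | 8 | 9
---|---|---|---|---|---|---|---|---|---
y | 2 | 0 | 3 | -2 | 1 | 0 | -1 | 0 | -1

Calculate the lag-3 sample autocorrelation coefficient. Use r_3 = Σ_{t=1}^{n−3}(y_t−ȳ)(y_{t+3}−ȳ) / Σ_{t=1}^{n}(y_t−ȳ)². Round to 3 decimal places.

-0.098

Mean ȳ = (2 + 0 + 3 − 2 + 1 + 0 − 1 + 0 − 1)/9 = 0.2222
Numerator Σ_{t=1}^{6}(y_t−ȳ)(y_{t+3}−ȳ) = -1.9259
Denominator Σ(y_t−ȳ)² = 19.5556
r_3 = -1.9259 / 19.5556 = -0.098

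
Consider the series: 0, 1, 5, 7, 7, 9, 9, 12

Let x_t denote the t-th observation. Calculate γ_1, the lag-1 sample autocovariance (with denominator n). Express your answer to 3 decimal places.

Mean x̄ = (0 + 1 + 5 + 7 + 7 + 9 + 9 + 12)/8 = 6.2500
Σ_{t=1}^{7}(x_t−x̄)(x_{t+1}−x̄) = 64.4375
γ_1 = 64.4375 / 8 = 8.055

8.055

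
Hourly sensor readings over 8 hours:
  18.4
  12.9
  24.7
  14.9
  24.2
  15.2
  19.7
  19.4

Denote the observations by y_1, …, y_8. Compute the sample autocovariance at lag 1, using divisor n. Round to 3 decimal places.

Mean ȳ = (18.4 + 12.9 + 24.7 + 14.9 + 24.2 + 15.2 + 19.7 + 19.4)/8 = 18.6750
Deviations: -0.2750, -5.7750, 6.0250, -3.7750, 5.5250, -3.4750, 1.0250, 0.7250
Σ_{t=1}^{7}(y_t−ȳ)(y_{t+1}−ȳ) = -98.8256
γ_1 = -98.8256 / 8 = -12.353

-12.353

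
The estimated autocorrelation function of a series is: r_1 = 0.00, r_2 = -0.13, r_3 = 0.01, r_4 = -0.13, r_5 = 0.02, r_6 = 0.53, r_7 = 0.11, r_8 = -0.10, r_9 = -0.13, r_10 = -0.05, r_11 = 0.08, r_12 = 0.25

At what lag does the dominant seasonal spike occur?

6

The largest autocorrelation is r_6 = 0.53, with a weaker echo at lag 12 (0.25); the remaining lags stay at or below 0.11.
The dominant spike at lag 6 indicates a seasonal period of 6.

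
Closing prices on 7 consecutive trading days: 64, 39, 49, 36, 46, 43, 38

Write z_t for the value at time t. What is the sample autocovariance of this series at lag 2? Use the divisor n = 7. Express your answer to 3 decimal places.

20.714

Mean z̄ = (64 + 39 + 49 + 36 + 46 + 43 + 38)/7 = 45.0000
Σ_{t=1}^{5}(z_t−z̄)(z_{t+2}−z̄) = 145.0000
γ_2 = 145.0000 / 7 = 20.714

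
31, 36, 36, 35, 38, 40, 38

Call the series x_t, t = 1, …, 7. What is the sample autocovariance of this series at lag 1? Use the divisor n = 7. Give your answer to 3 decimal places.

1.784

Mean x̄ = (31 + 36 + 36 + 35 + 38 + 40 + 38)/7 = 36.2857
Σ_{t=1}^{6}(x_t−x̄)(x_{t+1}−x̄) = 12.4898
γ_1 = 12.4898 / 7 = 1.784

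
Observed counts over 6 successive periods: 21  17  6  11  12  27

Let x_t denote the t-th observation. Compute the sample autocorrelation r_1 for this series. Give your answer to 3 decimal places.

Mean x̄ = (21 + 17 + 6 + 11 + 12 + 27)/6 = 15.6667
Numerator Σ_{t=1}^{5}(x_t−x̄)(x_{t+1}−x̄) = 14.8889
Denominator Σ(x_t−x̄)² = 287.3333
r_1 = 14.8889 / 287.3333 = 0.052

0.052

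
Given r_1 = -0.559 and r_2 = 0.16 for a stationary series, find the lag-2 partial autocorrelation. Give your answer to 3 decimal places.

φ_{22} = (r_2 − r_1²) / (1 − r_1²)
r_1² = (-0.559)² = 0.312481
Numerator = 0.16 − 0.3125 = -0.1525; denominator = 1 − 0.3125 = 0.6875
φ_{22} = -0.1525 / 0.6875 = -0.222

-0.222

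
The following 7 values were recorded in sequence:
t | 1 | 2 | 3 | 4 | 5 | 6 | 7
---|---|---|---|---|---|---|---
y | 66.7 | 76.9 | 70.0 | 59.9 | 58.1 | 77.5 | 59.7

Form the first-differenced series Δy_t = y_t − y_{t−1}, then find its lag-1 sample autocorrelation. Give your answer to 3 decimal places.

-0.386

First differences Δy: 10.2, -6.9, -10.1, -1.8, 19.4, -17.8
Mean of differences = -1.1667
Numerator Σ(Δy_t−Δȳ)(Δy_{t+1}−Δȳ) = -363.4111
Denominator Σ(Δy_t−Δȳ)² = 941.9333
r_1(Δy) = -363.4111 / 941.9333 = -0.386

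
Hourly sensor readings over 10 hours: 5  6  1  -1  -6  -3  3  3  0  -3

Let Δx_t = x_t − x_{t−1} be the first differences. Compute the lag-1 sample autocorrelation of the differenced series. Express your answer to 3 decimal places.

0.188

First differences Δx: 1, -5, -2, -5, 3, 6, 0, -3, -3
Mean of differences = -0.8889
Numerator Σ(Δx_t−Δx̄)(Δx_{t+1}−Δx̄) = 20.8765
Denominator Σ(Δx_t−Δx̄)² = 110.8889
r_1(Δx) = 20.8765 / 110.8889 = 0.188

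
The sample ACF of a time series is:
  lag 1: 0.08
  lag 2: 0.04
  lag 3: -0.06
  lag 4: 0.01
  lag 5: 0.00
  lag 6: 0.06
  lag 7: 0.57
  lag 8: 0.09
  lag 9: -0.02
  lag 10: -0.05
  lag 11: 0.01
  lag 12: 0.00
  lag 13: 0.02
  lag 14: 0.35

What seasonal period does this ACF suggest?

The largest autocorrelation is r_7 = 0.57, with a weaker echo at lag 14 (0.35); the remaining lags stay at or below 0.09.
The dominant spike at lag 7 indicates a seasonal period of 7.

7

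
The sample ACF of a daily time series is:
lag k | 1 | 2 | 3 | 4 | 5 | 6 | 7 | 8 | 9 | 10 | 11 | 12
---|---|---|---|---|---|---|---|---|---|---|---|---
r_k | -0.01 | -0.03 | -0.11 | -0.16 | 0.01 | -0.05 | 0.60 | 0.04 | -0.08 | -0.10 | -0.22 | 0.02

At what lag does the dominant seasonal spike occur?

The largest autocorrelation is r_7 = 0.60; the remaining lags stay at or below 0.04.
The dominant spike at lag 7 indicates a seasonal period of 7.

7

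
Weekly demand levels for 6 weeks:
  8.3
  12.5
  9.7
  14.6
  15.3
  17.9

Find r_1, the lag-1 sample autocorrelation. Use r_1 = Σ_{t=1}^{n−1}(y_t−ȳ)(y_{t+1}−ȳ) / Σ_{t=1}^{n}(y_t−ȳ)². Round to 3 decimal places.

0.210

Mean ȳ = (8.3 + 12.5 + 9.7 + 14.6 + 15.3 + 17.9)/6 = 13.0500
Numerator Σ_{t=1}^{5}(y_t−ȳ)(y_{t+1}−ȳ) = 13.6625
Denominator Σ(y_t−ȳ)² = 65.0750
r_1 = 13.6625 / 65.0750 = 0.210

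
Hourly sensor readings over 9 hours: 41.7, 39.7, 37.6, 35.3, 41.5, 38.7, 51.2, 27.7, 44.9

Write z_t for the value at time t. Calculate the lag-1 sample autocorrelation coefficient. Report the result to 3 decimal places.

-0.632

Mean z̄ = (41.7 + 39.7 + 37.6 + 35.3 + 41.5 + 38.7 + 51.2 + 27.7 + 44.9)/9 = 39.8111
Numerator Σ_{t=1}^{8}(z_t−z̄)(z_{t+1}−z̄) = -211.7035
Denominator Σ(z_t−z̄)² = 335.1889
r_1 = -211.7035 / 335.1889 = -0.632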